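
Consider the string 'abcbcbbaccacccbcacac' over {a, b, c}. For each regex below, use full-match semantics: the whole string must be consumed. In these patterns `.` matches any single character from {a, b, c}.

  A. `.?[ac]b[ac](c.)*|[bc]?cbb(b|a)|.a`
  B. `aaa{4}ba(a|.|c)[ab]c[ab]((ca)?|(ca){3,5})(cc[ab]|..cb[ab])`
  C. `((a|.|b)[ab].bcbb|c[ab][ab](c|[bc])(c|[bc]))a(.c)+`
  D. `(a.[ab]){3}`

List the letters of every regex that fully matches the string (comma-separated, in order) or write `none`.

C

A → no match
B → no match — must start with 'aaa'
C → match
D → no match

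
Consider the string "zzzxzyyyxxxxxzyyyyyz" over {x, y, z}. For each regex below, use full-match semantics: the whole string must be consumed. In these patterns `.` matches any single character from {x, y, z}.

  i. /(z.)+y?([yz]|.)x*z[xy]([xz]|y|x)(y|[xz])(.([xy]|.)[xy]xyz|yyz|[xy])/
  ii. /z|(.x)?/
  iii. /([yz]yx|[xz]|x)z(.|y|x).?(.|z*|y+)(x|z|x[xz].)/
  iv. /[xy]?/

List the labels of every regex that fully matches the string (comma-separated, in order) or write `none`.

i → match
ii → no match
iii → no match
iv → no match

i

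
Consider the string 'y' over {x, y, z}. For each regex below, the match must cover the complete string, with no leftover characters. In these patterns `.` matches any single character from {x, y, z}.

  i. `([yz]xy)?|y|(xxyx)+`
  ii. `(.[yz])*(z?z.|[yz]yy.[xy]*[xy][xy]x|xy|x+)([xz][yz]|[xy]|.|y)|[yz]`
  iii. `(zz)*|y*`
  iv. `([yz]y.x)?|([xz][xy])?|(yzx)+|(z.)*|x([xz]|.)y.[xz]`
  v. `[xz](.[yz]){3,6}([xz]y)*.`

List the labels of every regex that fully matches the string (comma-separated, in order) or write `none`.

i, ii, iii

i → match
ii → match
iii → match
iv → no match
v → no match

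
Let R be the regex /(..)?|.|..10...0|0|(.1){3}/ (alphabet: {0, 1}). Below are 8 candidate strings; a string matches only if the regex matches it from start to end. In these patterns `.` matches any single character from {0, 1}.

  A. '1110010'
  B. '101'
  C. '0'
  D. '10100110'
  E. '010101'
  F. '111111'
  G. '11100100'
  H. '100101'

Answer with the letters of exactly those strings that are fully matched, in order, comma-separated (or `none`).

C, D, E, F, G

A → no match
B → no match
C → match
D → match
E → match
F → match
G → match
H → no match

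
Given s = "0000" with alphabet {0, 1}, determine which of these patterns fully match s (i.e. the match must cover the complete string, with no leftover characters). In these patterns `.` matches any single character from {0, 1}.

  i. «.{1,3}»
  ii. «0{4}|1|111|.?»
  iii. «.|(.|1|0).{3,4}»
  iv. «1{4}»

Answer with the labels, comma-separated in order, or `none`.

i → no match
ii → match
iii → match
iv → no match — must start with "1"

ii, iii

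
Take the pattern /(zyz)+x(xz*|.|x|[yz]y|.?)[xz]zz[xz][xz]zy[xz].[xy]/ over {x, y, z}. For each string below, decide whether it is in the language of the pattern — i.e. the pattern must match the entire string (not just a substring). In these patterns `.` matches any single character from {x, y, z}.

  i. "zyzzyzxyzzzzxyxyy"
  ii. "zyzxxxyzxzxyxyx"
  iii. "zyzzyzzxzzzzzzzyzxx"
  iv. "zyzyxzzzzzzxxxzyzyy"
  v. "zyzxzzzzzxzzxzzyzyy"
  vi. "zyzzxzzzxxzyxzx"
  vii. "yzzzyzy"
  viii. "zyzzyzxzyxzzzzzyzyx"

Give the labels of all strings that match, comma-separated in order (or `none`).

i → no match
ii → no match
iii → no match
iv → no match
v → no match
vi → no match
vii → no match — must start with "zyz"
viii → match

viii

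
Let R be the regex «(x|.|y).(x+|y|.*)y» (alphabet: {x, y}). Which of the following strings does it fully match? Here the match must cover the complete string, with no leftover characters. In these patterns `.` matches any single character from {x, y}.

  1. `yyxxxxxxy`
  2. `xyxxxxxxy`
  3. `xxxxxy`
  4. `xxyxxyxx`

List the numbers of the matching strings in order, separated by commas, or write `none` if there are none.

1. `yyxxxxxxy` → match
2. `xyxxxxxxy` → match
3. `xxxxxy` → match
4. `xxyxxyxx` → no match — must end with `y`

1, 2, 3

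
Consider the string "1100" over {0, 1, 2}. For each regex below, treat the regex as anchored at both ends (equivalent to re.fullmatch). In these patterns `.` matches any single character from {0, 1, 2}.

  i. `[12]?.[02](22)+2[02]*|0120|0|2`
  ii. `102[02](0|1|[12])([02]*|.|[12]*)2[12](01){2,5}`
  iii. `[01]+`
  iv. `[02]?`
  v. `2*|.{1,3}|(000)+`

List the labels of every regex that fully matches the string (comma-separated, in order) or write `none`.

iii

i → no match
ii → no match — must start with "102"
iii → match
iv → no match
v → no match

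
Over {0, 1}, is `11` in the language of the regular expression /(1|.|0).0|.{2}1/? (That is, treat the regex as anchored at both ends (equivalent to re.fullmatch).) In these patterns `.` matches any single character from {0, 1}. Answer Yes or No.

No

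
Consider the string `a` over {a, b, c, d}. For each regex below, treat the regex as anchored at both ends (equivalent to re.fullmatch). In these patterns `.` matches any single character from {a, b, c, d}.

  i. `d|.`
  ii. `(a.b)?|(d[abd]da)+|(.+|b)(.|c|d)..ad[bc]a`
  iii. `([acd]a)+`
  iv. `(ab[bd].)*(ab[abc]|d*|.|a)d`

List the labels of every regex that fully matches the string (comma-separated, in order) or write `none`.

i

i → match
ii → no match
iii → no match
iv → no match — must end with `d`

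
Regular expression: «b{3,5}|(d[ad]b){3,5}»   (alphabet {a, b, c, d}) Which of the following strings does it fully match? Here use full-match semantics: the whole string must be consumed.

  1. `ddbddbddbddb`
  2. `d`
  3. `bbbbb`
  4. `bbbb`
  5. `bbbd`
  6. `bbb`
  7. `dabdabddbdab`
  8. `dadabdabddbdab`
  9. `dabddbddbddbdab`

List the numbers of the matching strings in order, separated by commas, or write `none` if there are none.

1, 3, 4, 6, 7, 9

1 → match
2 → no match — must end with `b`
3 → match
4 → match
5 → no match — must end with `b`
6 → match
7 → match
8 → no match
9 → match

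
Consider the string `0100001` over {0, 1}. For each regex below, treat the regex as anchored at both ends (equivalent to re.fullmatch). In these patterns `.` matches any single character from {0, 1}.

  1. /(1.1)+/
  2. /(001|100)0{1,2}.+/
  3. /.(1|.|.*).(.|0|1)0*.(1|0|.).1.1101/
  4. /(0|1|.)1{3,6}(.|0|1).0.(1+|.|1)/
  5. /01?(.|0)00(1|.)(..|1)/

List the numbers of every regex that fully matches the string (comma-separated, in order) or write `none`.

5

1 → no match — must start with `1`
2 → no match
3 → no match — must end with `1101`
4 → no match
5 → match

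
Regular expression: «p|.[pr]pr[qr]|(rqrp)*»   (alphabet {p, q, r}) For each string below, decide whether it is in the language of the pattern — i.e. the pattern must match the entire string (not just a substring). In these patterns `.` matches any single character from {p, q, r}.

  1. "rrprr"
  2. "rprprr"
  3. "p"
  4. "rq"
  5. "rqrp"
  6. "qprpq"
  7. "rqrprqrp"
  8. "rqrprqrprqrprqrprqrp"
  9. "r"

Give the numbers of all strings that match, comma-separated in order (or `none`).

1. "rrprr" → match
2. "rprprr" → no match
3. "p" → match
4. "rq" → no match
5. "rqrp" → match
6. "qprpq" → no match
7. "rqrprqrp" → match
8 → match
9. "r" → no match

1, 3, 5, 7, 8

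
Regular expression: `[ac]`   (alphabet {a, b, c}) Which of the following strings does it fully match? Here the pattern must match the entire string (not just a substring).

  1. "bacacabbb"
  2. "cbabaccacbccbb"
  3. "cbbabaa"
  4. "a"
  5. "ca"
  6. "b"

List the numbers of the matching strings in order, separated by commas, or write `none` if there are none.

1 → no match
2 → no match
3 → no match
4 → match
5 → no match
6 → no match

4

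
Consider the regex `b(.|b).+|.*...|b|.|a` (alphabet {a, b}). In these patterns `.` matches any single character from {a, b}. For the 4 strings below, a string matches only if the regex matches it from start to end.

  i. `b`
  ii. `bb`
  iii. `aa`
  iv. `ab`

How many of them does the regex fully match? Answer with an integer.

1

i → match
ii → no match
iii → no match
iv → no match
Total matched: 1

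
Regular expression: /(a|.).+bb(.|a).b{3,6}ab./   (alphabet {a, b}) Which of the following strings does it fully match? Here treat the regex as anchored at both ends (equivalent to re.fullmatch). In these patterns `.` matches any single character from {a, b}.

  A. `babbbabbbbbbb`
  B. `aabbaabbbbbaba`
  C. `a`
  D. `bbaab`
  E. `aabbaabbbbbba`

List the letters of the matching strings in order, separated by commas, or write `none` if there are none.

B

A → no match
B → match
C. `a` → no match
D. `bbaab` → no match
E → no match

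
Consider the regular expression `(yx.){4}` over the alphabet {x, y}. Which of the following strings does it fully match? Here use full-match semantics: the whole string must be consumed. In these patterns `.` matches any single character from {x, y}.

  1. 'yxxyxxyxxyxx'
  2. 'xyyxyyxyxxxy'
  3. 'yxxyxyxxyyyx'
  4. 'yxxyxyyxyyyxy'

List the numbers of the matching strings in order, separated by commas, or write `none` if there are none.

1 → match
2 → no match — must start with 'yx'
3 → no match
4 → no match

1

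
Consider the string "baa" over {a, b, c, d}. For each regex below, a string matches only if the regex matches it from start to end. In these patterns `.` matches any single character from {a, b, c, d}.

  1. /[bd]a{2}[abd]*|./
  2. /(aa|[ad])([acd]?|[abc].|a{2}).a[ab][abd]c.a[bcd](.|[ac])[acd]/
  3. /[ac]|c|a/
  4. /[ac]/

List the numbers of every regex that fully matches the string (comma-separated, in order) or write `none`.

1 → match
2 → no match
3 → no match
4 → no match

1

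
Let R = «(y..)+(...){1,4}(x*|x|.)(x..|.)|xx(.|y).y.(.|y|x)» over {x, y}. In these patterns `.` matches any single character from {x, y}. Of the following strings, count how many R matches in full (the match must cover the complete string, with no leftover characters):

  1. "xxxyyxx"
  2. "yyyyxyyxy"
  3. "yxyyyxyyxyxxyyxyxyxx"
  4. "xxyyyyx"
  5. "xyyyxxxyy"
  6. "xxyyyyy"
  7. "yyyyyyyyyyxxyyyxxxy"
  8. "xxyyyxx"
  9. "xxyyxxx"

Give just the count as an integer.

1 → match
2 → no match
3 → match
4 → match
5 → no match
6 → match
7 → match
8 → match
9 → no match
Total matched: 6

6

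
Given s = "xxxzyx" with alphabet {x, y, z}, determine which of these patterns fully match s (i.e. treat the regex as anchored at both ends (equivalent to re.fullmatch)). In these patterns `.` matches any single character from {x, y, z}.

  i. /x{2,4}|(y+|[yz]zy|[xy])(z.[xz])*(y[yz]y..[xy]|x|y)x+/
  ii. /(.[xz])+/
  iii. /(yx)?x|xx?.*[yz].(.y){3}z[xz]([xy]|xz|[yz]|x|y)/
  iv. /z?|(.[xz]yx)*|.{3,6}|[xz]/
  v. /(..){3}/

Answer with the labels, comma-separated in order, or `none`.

ii, iv, v

i → no match
ii → match
iii → no match
iv → match
v → match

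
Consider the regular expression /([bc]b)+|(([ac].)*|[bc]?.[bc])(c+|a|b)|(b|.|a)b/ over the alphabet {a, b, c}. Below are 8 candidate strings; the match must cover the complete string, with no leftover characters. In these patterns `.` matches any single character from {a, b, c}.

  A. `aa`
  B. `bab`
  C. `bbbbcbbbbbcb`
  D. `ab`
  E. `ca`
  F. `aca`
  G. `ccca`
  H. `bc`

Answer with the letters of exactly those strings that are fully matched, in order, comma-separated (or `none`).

A → no match
B → no match
C → match
D → match
E → no match
F → match
G → match
H → no match

C, D, F, G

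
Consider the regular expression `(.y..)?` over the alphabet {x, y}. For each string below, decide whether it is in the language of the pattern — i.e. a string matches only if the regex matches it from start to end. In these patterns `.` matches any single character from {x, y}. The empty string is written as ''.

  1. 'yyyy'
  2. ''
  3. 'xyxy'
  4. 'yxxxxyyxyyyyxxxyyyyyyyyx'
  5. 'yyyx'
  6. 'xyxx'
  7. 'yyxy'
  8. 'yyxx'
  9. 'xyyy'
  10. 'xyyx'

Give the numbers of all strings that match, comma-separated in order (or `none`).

1 → match
2 → match
3 → match
4 → no match
5 → match
6 → match
7 → match
8 → match
9 → match
10 → match

1, 2, 3, 5, 6, 7, 8, 9, 10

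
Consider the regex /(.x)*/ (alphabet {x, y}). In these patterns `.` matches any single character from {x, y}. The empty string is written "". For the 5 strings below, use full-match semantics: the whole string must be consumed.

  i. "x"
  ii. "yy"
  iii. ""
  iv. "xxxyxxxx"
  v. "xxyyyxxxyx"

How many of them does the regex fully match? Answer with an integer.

1

i → no match
ii → no match
iii → match
iv → no match
v → no match
Total matched: 1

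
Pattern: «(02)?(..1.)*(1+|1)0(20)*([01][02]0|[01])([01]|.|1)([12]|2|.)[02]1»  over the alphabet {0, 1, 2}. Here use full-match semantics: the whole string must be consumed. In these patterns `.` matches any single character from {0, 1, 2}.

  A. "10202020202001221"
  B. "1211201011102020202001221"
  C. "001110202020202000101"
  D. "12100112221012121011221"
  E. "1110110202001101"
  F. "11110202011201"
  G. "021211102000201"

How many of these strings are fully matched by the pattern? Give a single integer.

7

A → match
B → match
C → match
D → match
E → match
F → match
G → match
Total matched: 7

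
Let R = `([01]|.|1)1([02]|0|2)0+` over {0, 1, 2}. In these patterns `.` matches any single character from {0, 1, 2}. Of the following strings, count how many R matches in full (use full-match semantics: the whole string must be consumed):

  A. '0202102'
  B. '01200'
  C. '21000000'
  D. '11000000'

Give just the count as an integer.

3

A. '0202102' → no match — must end with '0'
B. '01200' → match
C. '21000000' → match
D. '11000000' → match
Total matched: 3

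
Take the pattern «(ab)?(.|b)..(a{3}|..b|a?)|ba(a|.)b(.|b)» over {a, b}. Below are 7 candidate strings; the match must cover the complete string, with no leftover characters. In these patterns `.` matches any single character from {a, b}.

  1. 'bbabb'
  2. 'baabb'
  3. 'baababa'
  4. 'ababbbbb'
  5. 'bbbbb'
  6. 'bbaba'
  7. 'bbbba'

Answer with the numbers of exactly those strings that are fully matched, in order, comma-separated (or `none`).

2, 4

1 → no match
2 → match
3 → no match
4 → match
5 → no match
6 → no match
7 → no match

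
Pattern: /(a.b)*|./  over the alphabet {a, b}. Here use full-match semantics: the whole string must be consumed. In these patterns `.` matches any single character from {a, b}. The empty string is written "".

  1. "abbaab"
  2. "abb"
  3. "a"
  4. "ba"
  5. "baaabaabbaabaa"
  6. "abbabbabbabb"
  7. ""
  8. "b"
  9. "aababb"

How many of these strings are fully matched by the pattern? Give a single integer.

1 → match
2 → match
3 → match
4 → no match
5 → no match
6 → match
7 → match
8 → match
9 → match
Total matched: 7

7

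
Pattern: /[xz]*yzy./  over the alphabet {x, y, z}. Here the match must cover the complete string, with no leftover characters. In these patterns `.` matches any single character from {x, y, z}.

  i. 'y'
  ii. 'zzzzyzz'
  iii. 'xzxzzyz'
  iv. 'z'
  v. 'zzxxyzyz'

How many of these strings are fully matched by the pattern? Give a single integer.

i → no match
ii → no match
iii → no match
iv → no match
v → match
Total matched: 1

1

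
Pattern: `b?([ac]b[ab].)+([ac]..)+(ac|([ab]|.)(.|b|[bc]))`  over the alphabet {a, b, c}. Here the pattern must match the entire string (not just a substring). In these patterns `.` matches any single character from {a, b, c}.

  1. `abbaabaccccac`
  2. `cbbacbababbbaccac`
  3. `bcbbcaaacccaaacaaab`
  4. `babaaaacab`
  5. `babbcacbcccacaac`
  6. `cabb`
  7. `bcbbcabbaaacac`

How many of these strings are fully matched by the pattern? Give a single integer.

6

1 → match
2 → match
3 → match
4 → match
5 → match
6 → no match
7 → match
Total matched: 6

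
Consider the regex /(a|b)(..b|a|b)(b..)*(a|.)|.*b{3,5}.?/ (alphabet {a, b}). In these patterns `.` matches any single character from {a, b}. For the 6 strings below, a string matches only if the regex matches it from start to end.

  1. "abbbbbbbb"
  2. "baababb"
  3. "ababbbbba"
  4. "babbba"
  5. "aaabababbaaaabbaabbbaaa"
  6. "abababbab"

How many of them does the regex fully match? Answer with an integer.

3

1 → match
2 → no match
3 → match
4 → match
5 → no match
6 → no match
Total matched: 3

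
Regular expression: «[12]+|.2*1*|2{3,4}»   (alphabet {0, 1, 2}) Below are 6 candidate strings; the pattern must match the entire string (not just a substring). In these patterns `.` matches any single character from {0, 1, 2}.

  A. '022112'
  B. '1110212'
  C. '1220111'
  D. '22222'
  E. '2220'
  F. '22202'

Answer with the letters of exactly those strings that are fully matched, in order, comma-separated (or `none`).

D

A → no match
B → no match
C → no match
D → match
E → no match
F → no match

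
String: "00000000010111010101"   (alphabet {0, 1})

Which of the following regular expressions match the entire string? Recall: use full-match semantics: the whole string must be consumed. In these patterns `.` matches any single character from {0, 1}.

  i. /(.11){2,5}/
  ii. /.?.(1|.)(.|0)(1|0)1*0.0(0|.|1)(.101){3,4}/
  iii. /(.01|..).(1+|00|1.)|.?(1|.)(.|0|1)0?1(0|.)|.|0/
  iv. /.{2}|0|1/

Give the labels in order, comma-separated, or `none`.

i → no match — must end with "11"
ii → match
iii → no match
iv → no match

ii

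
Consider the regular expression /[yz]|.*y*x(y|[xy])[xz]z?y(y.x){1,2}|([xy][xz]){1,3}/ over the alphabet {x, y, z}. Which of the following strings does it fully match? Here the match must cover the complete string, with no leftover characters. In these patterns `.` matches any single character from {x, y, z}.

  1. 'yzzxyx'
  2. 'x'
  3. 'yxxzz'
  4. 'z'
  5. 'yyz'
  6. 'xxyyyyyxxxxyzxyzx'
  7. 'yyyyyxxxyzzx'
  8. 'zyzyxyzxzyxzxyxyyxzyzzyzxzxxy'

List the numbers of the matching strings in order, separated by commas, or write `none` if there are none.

4

1 → no match
2 → no match
3 → no match
4 → match
5 → no match
6 → no match
7 → no match
8 → no match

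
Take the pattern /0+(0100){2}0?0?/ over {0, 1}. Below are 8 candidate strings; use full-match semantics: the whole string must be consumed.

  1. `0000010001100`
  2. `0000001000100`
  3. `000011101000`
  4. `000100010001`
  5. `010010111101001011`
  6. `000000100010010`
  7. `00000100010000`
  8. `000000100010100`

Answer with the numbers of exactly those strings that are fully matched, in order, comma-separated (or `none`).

2, 7

1 → no match
2 → match
3 → no match
4 → no match
5 → no match
6 → no match
7 → match
8 → no match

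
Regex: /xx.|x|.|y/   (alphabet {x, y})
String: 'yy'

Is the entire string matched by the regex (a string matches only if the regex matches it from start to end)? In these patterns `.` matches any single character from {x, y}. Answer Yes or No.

No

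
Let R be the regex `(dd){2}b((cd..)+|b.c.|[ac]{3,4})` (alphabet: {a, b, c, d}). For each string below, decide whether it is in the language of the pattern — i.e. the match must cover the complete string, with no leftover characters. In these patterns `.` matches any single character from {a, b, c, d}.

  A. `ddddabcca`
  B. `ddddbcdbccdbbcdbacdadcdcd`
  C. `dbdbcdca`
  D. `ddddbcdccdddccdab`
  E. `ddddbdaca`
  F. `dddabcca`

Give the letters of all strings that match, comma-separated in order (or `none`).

A → no match
B → match
C → no match — must start with `dd`
D → no match
E → no match
F → no match

B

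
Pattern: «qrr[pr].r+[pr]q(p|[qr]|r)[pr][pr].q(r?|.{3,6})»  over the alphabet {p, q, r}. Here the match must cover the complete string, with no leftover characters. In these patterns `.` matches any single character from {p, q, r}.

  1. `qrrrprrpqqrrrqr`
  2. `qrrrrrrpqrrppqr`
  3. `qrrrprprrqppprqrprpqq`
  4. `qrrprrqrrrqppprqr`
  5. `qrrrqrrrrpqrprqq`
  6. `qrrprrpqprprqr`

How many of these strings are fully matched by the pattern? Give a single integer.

4

1 → match
2 → match
3 → no match
4 → no match
5 → match
6 → match
Total matched: 4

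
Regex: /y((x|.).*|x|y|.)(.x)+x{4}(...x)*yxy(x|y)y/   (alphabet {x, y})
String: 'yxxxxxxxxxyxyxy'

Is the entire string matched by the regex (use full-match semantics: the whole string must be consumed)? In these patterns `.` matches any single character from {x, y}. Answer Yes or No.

Yes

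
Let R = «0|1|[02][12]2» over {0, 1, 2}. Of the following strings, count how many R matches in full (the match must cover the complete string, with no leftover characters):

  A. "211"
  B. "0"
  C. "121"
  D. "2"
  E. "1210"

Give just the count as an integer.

1

A → no match
B → match
C → no match
D → no match
E → no match
Total matched: 1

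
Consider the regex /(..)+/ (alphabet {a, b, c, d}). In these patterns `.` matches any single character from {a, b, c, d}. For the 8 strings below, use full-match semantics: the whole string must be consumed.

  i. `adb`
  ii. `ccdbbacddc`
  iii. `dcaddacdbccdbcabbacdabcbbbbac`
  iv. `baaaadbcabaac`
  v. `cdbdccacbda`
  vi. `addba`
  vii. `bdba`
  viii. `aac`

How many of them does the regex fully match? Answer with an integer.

i → no match
ii → match
iii → no match
iv → no match
v → no match
vi → no match
vii → match
viii → no match
Total matched: 2

2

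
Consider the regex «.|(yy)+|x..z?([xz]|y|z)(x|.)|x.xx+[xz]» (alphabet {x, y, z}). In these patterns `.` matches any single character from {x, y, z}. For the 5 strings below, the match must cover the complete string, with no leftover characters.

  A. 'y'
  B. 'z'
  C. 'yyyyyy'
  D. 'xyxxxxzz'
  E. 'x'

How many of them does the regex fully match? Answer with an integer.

4

A. 'y' → match
B. 'z' → match
C. 'yyyyyy' → match
D. 'xyxxxxzz' → no match
E. 'x' → match
Total matched: 4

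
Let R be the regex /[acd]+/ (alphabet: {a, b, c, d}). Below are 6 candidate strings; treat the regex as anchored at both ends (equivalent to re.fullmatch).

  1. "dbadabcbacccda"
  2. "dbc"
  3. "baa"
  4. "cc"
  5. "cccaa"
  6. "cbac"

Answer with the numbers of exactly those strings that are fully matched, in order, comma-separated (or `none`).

4, 5

1 → no match
2. "dbc" → no match
3. "baa" → no match
4. "cc" → match
5. "cccaa" → match
6. "cbac" → no match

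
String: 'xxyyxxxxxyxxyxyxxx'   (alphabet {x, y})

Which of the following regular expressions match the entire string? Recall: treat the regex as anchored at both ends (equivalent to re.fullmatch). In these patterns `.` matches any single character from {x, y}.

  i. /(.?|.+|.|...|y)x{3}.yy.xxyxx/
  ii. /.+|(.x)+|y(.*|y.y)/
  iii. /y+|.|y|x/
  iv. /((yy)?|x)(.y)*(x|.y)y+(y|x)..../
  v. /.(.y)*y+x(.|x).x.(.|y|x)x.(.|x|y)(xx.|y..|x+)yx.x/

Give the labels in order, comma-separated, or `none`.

i → no match — must end with 'xxyxx'
ii → match
iii → no match
iv → no match
v → match

ii, v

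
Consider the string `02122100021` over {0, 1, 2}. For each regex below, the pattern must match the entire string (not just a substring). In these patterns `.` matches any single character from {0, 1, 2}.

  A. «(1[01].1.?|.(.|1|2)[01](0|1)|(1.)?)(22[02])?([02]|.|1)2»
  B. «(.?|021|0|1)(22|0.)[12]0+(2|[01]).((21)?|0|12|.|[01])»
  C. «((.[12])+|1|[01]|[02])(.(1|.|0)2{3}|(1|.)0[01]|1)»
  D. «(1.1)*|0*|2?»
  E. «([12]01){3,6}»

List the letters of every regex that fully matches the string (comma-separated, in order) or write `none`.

A → no match — must end with `2`
B → match
C → no match
D → no match
E → no match — must end with `01`

B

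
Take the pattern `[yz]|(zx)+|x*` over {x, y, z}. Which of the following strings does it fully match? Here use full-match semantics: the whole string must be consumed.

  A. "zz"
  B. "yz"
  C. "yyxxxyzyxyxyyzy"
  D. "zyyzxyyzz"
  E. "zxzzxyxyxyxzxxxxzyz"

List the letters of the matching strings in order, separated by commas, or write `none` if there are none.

A → no match
B → no match
C → no match
D → no match
E → no match

none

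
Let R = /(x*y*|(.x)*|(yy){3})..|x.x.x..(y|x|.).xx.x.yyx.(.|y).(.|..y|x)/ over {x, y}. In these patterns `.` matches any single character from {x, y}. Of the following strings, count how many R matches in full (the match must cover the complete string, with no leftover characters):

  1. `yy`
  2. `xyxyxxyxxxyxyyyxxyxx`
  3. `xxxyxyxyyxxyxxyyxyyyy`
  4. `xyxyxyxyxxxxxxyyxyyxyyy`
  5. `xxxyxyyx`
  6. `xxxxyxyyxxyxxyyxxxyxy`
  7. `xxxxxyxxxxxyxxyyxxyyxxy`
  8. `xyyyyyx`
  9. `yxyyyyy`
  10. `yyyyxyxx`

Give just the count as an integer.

5

1 → match
2 → no match
3 → match
4 → match
5 → no match
6 → no match
7 → match
8 → match
9 → no match
10 → no match
Total matched: 5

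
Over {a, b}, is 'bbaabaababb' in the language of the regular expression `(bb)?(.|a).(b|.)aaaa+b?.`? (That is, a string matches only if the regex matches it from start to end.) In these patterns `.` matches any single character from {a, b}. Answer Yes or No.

No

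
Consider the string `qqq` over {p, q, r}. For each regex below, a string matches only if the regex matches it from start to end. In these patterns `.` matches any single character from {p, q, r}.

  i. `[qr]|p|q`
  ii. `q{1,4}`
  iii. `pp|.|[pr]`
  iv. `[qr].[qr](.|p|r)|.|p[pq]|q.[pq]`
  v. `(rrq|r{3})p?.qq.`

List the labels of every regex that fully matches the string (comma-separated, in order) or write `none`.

ii, iv

i → no match
ii → match
iii → no match
iv → match
v → no match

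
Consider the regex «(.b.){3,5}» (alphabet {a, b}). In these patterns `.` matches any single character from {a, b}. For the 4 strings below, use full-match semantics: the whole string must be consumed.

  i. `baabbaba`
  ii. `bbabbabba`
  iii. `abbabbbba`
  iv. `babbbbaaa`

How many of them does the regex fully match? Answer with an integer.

2

i → no match
ii → match
iii → match
iv → no match
Total matched: 2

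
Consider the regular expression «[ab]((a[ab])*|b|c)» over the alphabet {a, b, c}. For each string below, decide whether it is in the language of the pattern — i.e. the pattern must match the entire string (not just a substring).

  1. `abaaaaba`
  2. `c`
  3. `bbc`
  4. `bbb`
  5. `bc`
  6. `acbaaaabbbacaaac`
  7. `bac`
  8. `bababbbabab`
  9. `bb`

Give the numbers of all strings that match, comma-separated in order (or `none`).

1 → no match
2 → no match
3 → no match
4 → no match
5 → match
6 → no match
7 → no match
8 → no match
9 → match

5, 9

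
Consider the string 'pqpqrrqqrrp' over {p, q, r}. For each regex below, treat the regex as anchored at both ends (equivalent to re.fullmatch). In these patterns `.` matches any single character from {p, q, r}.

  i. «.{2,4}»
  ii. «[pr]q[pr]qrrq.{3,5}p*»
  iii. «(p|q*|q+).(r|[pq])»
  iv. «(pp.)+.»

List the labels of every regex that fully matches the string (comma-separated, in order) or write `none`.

ii

i → no match
ii → match
iii → no match
iv → no match — must start with 'pp'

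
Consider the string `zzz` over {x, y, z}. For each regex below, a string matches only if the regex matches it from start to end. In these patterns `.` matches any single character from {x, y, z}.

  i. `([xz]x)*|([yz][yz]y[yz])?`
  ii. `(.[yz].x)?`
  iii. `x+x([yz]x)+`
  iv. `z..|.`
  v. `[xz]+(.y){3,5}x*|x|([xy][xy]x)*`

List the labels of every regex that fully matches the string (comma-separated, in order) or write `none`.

iv

i → no match
ii → no match
iii → no match — must start with `x`
iv → match
v → no match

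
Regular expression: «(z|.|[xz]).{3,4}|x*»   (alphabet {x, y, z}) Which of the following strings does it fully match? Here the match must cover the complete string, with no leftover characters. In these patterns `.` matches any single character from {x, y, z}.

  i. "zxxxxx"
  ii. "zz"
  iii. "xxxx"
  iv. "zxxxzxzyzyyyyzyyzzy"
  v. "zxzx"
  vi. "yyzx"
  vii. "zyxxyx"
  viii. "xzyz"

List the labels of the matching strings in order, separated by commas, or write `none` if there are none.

i → no match
ii → no match
iii → match
iv → no match
v → match
vi → match
vii → no match
viii → match

iii, v, vi, viii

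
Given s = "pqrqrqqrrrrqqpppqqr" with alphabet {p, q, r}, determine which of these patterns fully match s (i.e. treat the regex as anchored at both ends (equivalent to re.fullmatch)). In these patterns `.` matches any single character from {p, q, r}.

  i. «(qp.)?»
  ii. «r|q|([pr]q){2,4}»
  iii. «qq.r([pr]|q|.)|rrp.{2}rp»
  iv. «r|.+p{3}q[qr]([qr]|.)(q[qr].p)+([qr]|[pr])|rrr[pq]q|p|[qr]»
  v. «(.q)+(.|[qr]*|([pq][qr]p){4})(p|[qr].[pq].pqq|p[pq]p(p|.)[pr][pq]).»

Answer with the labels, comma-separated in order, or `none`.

v

i → no match
ii → no match
iii → no match
iv → no match
v → match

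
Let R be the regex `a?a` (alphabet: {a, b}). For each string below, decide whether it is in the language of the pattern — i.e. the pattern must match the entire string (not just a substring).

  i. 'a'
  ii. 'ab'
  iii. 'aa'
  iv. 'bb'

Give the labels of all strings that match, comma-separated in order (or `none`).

i → match
ii → no match — must end with 'a'
iii → match
iv → no match — must end with 'a'

i, iii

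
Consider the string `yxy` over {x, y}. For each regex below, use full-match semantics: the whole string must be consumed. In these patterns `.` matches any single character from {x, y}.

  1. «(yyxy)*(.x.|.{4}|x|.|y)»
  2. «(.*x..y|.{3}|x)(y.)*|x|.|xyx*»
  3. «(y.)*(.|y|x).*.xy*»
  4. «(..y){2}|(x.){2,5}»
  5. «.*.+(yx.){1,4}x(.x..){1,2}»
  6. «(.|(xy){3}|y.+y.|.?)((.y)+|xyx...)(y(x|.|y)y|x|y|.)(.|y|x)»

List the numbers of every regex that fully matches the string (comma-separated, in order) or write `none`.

1 → match
2 → match
3 → no match
4 → no match
5 → no match
6 → no match

1, 2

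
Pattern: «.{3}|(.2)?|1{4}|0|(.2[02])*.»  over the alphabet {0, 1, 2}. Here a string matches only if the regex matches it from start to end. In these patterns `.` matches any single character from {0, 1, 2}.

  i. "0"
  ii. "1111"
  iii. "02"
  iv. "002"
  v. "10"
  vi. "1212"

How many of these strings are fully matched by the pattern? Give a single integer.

4

i → match
ii → match
iii → match
iv → match
v → no match
vi → no match
Total matched: 4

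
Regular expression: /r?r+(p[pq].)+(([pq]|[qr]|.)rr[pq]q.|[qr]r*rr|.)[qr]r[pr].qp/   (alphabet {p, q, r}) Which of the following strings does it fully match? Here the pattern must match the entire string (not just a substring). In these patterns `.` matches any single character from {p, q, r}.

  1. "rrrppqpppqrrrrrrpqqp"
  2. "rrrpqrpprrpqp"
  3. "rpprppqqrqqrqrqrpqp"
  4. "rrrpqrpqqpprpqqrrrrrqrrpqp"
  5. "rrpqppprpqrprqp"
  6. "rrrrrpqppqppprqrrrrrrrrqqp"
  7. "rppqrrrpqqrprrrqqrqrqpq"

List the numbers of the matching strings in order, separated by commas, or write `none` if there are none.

1, 4, 5, 6

1 → match
2 → no match
3 → no match
4 → match
5 → match
6 → match
7 → no match — must end with "qp"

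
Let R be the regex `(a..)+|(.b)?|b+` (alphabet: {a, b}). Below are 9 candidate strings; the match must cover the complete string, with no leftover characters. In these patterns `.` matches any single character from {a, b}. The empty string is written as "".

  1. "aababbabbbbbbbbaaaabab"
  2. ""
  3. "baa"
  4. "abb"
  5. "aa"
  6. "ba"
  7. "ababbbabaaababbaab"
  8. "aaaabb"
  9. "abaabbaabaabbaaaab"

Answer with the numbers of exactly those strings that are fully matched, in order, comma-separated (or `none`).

2, 4, 8

1 → no match
2 → match
3 → no match
4 → match
5 → no match
6 → no match
7 → no match
8 → match
9 → no match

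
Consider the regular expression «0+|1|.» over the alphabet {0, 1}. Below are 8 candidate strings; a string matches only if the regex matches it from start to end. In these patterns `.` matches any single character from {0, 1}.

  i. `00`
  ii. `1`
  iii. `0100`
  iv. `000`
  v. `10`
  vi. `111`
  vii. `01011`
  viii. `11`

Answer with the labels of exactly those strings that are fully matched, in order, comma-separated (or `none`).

i, ii, iv

i → match
ii → match
iii → no match
iv → match
v → no match
vi → no match
vii → no match
viii → no match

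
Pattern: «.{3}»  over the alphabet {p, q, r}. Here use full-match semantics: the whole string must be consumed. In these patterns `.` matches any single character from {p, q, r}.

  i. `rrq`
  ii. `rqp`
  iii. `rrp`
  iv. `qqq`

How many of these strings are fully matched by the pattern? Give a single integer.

4

i → match
ii → match
iii → match
iv → match
Total matched: 4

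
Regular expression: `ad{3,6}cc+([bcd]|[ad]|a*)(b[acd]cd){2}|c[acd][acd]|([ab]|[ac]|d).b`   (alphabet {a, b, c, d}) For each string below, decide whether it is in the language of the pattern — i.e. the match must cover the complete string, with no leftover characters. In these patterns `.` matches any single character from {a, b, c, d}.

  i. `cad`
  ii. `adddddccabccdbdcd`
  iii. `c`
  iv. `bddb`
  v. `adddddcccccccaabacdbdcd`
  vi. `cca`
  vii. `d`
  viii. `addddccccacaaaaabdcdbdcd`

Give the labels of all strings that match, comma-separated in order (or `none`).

i → match
ii → match
iii → no match
iv → no match
v → match
vi → match
vii → no match
viii → no match

i, ii, v, vi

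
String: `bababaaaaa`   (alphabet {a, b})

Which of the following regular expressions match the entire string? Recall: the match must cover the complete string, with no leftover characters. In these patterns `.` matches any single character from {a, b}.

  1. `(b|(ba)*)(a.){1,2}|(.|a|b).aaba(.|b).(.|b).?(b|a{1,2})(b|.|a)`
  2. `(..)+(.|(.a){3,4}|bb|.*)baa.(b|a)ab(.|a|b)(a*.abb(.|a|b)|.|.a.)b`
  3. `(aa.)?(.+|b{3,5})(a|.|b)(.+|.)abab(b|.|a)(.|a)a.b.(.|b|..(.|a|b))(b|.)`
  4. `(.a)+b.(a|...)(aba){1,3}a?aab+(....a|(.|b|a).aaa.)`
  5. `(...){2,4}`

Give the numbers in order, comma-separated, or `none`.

1 → match
2 → no match — must end with `b`
3 → no match
4 → no match
5 → no match

1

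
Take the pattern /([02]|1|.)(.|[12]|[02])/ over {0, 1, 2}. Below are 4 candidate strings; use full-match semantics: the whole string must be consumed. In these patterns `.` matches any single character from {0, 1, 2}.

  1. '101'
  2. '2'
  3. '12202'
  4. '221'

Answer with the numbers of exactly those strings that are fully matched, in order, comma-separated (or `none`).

none

1 → no match
2 → no match
3 → no match
4 → no match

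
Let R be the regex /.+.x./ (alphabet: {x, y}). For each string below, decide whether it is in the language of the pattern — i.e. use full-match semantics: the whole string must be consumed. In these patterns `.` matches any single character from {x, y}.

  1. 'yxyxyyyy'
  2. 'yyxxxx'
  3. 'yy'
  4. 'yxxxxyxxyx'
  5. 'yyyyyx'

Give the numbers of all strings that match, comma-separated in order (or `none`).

2

1 → no match
2 → match
3 → no match
4 → no match
5 → no match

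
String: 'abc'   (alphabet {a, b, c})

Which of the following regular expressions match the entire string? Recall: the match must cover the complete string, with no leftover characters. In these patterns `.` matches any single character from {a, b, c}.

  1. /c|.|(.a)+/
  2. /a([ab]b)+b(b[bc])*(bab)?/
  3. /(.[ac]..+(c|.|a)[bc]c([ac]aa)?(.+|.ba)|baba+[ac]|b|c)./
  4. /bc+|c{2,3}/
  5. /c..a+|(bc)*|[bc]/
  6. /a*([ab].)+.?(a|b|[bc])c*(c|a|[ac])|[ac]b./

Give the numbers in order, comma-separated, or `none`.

1 → no match
2 → no match
3 → no match
4 → no match
5 → no match
6 → match

6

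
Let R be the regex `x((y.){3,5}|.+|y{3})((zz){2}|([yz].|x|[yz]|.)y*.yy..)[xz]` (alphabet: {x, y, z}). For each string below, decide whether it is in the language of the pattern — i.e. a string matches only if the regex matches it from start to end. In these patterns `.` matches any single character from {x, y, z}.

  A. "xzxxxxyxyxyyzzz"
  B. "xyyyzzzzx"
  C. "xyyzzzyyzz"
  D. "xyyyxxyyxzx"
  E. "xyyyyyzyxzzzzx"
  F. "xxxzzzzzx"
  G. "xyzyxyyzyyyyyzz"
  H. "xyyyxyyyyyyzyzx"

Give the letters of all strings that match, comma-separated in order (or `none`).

A, B, D, E, F, G

A → match
B. "xyyyzzzzx" → match
C. "xyyzzzyyzz" → no match
D. "xyyyxxyyxzx" → match
E → match
F. "xxxzzzzzx" → match
G → match
H → no match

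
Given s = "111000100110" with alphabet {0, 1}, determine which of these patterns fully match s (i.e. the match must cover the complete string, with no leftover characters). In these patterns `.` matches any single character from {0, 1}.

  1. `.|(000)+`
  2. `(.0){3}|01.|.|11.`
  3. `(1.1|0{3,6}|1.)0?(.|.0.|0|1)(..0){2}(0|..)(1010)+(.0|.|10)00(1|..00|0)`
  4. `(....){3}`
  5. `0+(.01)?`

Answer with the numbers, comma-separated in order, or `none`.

1 → no match
2 → no match
3 → no match
4 → match
5 → no match — must start with "0"

4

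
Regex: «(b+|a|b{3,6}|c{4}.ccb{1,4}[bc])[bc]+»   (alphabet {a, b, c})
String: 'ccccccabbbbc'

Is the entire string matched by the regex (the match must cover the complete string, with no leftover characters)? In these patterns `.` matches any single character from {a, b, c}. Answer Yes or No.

No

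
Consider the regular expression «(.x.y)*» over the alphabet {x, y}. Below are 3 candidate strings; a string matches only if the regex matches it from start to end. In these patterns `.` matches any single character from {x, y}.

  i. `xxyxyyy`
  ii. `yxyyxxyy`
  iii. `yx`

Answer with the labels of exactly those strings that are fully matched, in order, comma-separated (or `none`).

i → no match
ii → match
iii → no match

ii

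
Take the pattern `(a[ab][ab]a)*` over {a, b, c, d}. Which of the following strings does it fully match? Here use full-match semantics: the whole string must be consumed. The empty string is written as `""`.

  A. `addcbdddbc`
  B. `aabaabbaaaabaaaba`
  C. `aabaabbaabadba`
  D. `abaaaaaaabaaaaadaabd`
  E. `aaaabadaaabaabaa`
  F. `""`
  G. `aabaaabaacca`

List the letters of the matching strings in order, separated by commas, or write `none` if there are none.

A. `addcbdddbc` → no match
B → no match
C → no match
D → no match
E → no match
F. `""` → match
G. `aabaaabaacca` → no match

F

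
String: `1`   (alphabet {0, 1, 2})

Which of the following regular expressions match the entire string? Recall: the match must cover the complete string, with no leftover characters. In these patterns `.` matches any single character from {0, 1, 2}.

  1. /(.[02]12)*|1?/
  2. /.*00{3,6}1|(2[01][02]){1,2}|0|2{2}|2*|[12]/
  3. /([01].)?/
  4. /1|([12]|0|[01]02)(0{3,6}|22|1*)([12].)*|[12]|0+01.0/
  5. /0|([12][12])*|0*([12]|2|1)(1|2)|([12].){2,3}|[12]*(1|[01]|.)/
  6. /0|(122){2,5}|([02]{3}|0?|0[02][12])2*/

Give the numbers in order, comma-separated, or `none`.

1, 2, 4, 5

1 → match
2 → match
3 → no match
4 → match
5 → match
6 → no match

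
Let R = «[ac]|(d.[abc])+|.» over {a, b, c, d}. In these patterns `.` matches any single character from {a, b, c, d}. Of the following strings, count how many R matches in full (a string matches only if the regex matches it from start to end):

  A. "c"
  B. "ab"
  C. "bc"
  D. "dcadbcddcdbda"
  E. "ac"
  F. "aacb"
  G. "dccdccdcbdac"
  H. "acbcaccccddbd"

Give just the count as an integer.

2

A. "c" → match
B. "ab" → no match
C. "bc" → no match
D → no match
E. "ac" → no match
F. "aacb" → no match
G. "dccdccdcbdac" → match
H → no match
Total matched: 2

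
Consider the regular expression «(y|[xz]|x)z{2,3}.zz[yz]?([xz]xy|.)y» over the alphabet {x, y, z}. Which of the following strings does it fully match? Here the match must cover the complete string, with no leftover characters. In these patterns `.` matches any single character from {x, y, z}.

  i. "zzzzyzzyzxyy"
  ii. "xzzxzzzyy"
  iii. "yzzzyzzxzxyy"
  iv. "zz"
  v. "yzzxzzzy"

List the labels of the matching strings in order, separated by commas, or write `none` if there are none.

i → match
ii → match
iii → no match
iv → no match — must end with "y"
v → match

i, ii, v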